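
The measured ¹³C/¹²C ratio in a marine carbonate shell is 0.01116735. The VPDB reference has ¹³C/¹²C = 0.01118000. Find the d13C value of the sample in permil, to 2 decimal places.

d13C = (R_sample / R_standard − 1) × 1000
R_sample / R_standard = 0.01116735 / 0.01118000 = 0.998869
d13C = (0.998869 − 1) × 1000 = -1.131 permil

-1.13 permil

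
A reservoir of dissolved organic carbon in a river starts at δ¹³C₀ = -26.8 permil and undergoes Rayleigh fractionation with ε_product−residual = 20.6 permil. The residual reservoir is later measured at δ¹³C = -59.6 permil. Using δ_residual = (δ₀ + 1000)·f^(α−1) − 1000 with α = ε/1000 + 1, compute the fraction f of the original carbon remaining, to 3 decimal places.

α − 1 = ε/1000 = 0.0206
(δ_res + 1000)/(δ₀ + 1000) = (-59.6 + 1000)/(-26.8 + 1000) = 940.4/973.2 = 0.966297
f = 0.966297^(1/0.0206) = exp(ln(0.966297)/0.0206) = exp(-0.03428/0.0206)
f = exp(-1.6643) = 0.1893

0.189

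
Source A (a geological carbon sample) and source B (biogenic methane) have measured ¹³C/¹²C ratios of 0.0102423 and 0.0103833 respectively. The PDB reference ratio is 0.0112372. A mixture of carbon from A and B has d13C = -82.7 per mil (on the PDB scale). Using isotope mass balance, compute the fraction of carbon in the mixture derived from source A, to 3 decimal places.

δ_A = (0.0102423/0.0112372 − 1)×1000 = (0.911464 − 1)×1000 = -88.536 per mil
δ_B = (0.0103833/0.0112372 − 1)×1000 = (0.924011 − 1)×1000 = -75.989 per mil
f_A = (δ_mix − δ_B)/(δ_A − δ_B) = (-82.7 − (-75.989))/(-88.536 − (-75.989))
f_A = -6.711 / -12.548 = 0.5349

0.535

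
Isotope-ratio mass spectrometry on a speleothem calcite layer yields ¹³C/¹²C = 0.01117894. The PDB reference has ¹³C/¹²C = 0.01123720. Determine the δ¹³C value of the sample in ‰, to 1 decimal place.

δ¹³C = (R_sample / R_standard − 1) × 1000
R_sample / R_standard = 0.01117894 / 0.01123720 = 0.994815
δ¹³C = (0.994815 − 1) × 1000 = -5.18‰

-5.2‰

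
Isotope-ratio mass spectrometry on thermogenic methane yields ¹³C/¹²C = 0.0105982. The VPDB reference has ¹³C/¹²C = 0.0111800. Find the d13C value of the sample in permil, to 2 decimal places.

d13C = (R_sample / R_standard − 1) × 1000
R_sample / R_standard = 0.0105982 / 0.0111800 = 0.947961
d13C = (0.947961 − 1) × 1000 = -52.039 permil

-52.04 permil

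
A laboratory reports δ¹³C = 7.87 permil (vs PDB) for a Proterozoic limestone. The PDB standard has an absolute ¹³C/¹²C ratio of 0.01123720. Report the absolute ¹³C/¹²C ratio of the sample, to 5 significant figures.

0.011326

R_sample = R_standard × (δ¹³C/1000 + 1)
R_sample = 0.01123720 × (7.87/1000 + 1) = 0.01123720 × 1.007870
R_sample = 0.0113256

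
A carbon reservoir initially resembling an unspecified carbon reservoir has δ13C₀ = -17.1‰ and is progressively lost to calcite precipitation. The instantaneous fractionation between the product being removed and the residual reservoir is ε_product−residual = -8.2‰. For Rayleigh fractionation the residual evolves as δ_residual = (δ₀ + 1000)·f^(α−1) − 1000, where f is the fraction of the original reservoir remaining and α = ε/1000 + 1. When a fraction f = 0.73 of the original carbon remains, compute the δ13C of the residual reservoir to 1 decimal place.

Rayleigh residual: δ_res = (δ₀ + 1000)·f^(α−1) − 1000
α = ε/1000 + 1 = 0.99180, so α − 1 = -0.00820
f^(α−1) = 0.73^(-0.00820) = 1.002584
δ_res = (-17.1 + 1000) × 1.002584 − 1000 = 985.440 − 1000 = -14.56‰

-14.6‰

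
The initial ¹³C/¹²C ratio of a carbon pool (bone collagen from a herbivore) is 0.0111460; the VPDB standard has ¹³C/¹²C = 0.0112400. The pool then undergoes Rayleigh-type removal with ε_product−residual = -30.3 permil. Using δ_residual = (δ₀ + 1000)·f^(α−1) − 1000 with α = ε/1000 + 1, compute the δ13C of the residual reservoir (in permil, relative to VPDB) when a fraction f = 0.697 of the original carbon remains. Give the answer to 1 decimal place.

2.5 permil

δ₀ = (0.0111460/0.0112400 − 1)×1000 = (0.991637 − 1)×1000 = -8.363 permil
α − 1 = ε/1000 = -0.0303
f^(α−1) = 0.697^(-0.0303) = 1.010997
δ_res = (-8.363 + 1000) × 1.010997 − 1000 = 1002.542 − 1000 = 2.54 permil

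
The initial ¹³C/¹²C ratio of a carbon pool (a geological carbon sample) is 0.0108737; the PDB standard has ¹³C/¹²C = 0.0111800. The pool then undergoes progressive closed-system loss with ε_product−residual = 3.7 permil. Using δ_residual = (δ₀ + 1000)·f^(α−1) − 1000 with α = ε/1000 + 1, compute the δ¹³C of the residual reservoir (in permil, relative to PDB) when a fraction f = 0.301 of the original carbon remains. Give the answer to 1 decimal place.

δ₀ = (0.0108737/0.0111800 − 1)×1000 = (0.972603 − 1)×1000 = -27.397 permil
α − 1 = ε/1000 = 0.0037
f^(α−1) = 0.301^(0.0037) = 0.995567
δ_res = (-27.397 + 1000) × 0.995567 − 1000 = 968.292 − 1000 = -31.71 permil

-31.7 permil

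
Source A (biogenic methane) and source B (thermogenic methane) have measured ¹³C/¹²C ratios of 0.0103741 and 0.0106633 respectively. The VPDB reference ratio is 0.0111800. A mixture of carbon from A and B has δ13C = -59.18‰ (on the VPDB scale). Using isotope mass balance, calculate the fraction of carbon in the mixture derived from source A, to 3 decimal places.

δ_A = (0.0103741/0.0111800 − 1)×1000 = (0.927916 − 1)×1000 = -72.084‰
δ_B = (0.0106633/0.0111800 − 1)×1000 = (0.953784 − 1)×1000 = -46.216‰
f_A = (δ_mix − δ_B)/(δ_A − δ_B) = (-59.18 − (-46.216))/(-72.084 − (-46.216))
f_A = -12.964 / -25.868 = 0.5011

0.501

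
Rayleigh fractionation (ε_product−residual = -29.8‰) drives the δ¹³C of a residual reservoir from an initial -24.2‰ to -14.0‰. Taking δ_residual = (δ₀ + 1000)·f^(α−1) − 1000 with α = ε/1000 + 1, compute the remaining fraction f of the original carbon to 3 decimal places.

α − 1 = ε/1000 = -0.0298
(δ_res + 1000)/(δ₀ + 1000) = (-14.0 + 1000)/(-24.2 + 1000) = 986.0/975.8 = 1.010453
f = 1.010453^(1/-0.0298) = exp(ln(1.010453)/-0.0298) = exp(0.01040/-0.0298)
f = exp(-0.3489) = 0.7054

0.705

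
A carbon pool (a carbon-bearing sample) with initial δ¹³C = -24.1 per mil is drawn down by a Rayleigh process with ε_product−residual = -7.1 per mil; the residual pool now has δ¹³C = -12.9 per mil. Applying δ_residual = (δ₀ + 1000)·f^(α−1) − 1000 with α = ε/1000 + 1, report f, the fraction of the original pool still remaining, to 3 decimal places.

0.200

α − 1 = ε/1000 = -0.0071
(δ_res + 1000)/(δ₀ + 1000) = (-12.9 + 1000)/(-24.1 + 1000) = 987.1/975.9 = 1.011477
f = 1.011477^(1/-0.0071) = exp(ln(1.011477)/-0.0071) = exp(0.01141/-0.0071)
f = exp(-1.6072) = 0.2004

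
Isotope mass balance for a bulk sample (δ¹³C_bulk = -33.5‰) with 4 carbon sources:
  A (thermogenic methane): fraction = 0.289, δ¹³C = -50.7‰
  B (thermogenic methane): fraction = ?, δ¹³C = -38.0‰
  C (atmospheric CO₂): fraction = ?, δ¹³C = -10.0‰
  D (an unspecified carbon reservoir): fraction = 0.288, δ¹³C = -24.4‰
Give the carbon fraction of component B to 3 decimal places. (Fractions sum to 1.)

Let f_B and f_C be the unknown fractions; fractions sum to 1 so f_B + f_C = 0.423.
Mass balance: Σ fᵢ·δᵢ = δ_bulk ⇒ f_B·(-38.0) + f_C·(-10.0) = -33.5 − (-21.679) = -11.821
Substitute f_C = 0.423 − f_B:
f_B·(-38.0 − -10.0) = -11.821 − 0.423×(-10.0) = -7.591
f_B = -7.591 / -28.0 = 0.2711

0.271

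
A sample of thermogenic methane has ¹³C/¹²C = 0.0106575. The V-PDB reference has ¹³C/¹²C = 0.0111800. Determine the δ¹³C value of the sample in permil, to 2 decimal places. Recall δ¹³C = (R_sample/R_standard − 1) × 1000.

-46.74 permil

δ¹³C = (R_sample / R_standard − 1) × 1000
R_sample / R_standard = 0.0106575 / 0.0111800 = 0.953265
δ¹³C = (0.953265 − 1) × 1000 = -46.735 permil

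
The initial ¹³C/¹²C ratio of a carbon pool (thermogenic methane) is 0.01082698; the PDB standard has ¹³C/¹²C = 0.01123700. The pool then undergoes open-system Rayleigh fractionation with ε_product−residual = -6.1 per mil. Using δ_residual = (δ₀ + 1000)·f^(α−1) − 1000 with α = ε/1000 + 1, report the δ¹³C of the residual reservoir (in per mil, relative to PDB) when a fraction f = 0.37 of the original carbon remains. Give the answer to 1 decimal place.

δ₀ = (0.01082698/0.01123700 − 1)×1000 = (0.963512 − 1)×1000 = -36.488 per mil
α − 1 = ε/1000 = -0.0061
f^(α−1) = 0.37^(-0.0061) = 1.006083
δ_res = (-36.488 + 1000) × 1.006083 − 1000 = 969.373 − 1000 = -30.63 per mil

-30.6 per mil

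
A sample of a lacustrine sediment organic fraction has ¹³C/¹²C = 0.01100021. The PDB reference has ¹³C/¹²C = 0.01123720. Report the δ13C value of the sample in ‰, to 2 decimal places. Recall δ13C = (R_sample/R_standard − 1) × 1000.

δ13C = (R_sample / R_standard − 1) × 1000
R_sample / R_standard = 0.01100021 / 0.01123720 = 0.978910
δ13C = (0.978910 − 1) × 1000 = -21.090‰

-21.09‰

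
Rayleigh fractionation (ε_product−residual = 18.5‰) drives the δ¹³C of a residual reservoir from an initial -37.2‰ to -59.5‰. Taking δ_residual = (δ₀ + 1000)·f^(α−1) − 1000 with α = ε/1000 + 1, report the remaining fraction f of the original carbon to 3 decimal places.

α − 1 = ε/1000 = 0.0185
(δ_res + 1000)/(δ₀ + 1000) = (-59.5 + 1000)/(-37.2 + 1000) = 940.5/962.8 = 0.976838
f = 0.976838^(1/0.0185) = exp(ln(0.976838)/0.0185) = exp(-0.02343/0.0185)
f = exp(-1.2667) = 0.2818

0.282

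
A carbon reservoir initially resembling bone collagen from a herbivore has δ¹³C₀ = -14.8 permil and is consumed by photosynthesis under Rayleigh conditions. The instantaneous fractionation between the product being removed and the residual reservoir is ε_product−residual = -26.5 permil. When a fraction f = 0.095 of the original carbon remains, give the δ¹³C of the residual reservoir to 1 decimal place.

48.6 permil

Rayleigh residual: δ_res = (δ₀ + 1000)·f^(α−1) − 1000
α = ε/1000 + 1 = 0.97350, so α − 1 = -0.02650
f^(α−1) = 0.095^(-0.02650) = 1.064364
δ_res = (-14.8 + 1000) × 1.064364 − 1000 = 1048.612 − 1000 = 48.61 permil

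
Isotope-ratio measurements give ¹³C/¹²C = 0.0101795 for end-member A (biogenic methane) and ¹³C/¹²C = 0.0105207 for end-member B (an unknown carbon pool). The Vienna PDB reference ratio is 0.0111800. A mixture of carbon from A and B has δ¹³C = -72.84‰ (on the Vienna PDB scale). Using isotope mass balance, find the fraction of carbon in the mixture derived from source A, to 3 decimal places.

δ_A = (0.0101795/0.0111800 − 1)×1000 = (0.910510 − 1)×1000 = -89.490‰
δ_B = (0.0105207/0.0111800 − 1)×1000 = (0.941029 − 1)×1000 = -58.971‰
f_A = (δ_mix − δ_B)/(δ_A − δ_B) = (-72.84 − (-58.971))/(-89.490 − (-58.971))
f_A = -13.869 / -30.519 = 0.4544

0.454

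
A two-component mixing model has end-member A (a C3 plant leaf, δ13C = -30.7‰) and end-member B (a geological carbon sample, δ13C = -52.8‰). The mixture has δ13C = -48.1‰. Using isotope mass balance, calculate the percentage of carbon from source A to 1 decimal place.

21.3%

δ_mix = f_A·δ_A + (1 − f_A)·δ_B  ⇒  f_A = (δ_mix − δ_B)/(δ_A − δ_B)
f_A = (-48.1 − (-52.8)) / (-30.7 − (-52.8))
f_A = 4.7 / 22.1 = 0.2127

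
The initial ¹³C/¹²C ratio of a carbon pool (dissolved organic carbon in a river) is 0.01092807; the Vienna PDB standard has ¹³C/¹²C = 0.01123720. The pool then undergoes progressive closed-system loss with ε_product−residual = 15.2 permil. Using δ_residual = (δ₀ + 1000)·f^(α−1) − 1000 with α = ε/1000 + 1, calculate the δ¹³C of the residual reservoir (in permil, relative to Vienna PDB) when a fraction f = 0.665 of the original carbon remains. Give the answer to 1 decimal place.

-33.5 permil

δ₀ = (0.01092807/0.01123720 − 1)×1000 = (0.972490 − 1)×1000 = -27.510 permil
α − 1 = ε/1000 = 0.0152
f^(α−1) = 0.665^(0.0152) = 0.993818
δ_res = (-27.510 + 1000) × 0.993818 − 1000 = 966.479 − 1000 = -33.52 permil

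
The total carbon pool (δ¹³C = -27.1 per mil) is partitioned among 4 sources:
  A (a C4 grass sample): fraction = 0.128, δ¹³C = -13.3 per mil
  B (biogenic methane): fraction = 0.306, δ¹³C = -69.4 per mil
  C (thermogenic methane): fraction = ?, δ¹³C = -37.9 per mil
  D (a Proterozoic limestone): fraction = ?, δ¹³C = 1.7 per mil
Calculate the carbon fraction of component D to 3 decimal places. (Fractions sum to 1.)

0.437

Let f_D and f_C be the unknown fractions; fractions sum to 1 so f_D + f_C = 0.566.
Mass balance: Σ fᵢ·δᵢ = δ_bulk ⇒ f_D·(1.7) + f_C·(-37.9) = -27.1 − (-22.939) = -4.161
Substitute f_C = 0.566 − f_D:
f_D·(1.7 − -37.9) = -4.161 − 0.566×(-37.9) = 17.290
f_D = 17.290 / 39.6 = 0.4366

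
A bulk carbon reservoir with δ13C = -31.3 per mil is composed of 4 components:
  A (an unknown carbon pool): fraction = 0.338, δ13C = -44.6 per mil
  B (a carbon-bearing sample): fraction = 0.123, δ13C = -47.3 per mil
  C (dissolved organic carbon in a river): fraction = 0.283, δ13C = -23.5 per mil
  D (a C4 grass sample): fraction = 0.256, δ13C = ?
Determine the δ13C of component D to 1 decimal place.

-14.7 per mil

Isotope mass balance: δ_bulk = Σ fᵢ·δᵢ.
-31.3 = 0.338×(-44.6) + 0.123×(-47.3) + 0.283×(-23.5) + 0.256×δ_D
0.256·δ_D = -31.3 − (-27.543) = -3.757
δ_D = -3.757 / 0.256 = -14.68 per mil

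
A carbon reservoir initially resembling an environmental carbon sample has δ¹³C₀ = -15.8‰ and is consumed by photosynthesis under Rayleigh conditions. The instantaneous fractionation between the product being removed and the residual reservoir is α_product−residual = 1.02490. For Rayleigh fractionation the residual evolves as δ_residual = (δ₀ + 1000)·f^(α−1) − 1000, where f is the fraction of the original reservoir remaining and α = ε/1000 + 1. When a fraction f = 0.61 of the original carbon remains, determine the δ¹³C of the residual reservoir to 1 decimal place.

Rayleigh residual: δ_res = (δ₀ + 1000)·f^(α−1) − 1000
α − 1 = 0.02490
f^(α−1) = 0.61^(0.02490) = 0.987767
δ_res = (-15.8 + 1000) × 0.987767 − 1000 = 972.161 − 1000 = -27.84‰

-27.8‰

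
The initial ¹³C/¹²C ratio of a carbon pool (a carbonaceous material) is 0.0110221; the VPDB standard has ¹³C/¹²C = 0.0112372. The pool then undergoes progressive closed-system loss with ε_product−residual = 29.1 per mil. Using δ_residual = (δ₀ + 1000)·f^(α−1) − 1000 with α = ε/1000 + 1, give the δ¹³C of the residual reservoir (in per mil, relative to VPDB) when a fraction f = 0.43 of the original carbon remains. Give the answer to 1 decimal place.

-42.9 per mil

δ₀ = (0.0110221/0.0112372 − 1)×1000 = (0.980858 − 1)×1000 = -19.142 per mil
α − 1 = ε/1000 = 0.0291
f^(α−1) = 0.43^(0.0291) = 0.975740
δ_res = (-19.142 + 1000) × 0.975740 − 1000 = 957.062 − 1000 = -42.94 per mil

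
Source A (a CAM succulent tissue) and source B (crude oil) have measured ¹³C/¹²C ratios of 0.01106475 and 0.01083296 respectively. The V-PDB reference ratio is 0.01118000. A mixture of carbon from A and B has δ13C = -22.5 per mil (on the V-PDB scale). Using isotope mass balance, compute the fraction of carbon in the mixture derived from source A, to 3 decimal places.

δ_A = (0.01106475/0.01118000 − 1)×1000 = (0.989691 − 1)×1000 = -10.309 per mil
δ_B = (0.01083296/0.01118000 − 1)×1000 = (0.968959 − 1)×1000 = -31.041 per mil
f_A = (δ_mix − δ_B)/(δ_A − δ_B) = (-22.5 − (-31.041))/(-10.309 − (-31.041))
f_A = 8.541 / 20.733 = 0.4120

0.412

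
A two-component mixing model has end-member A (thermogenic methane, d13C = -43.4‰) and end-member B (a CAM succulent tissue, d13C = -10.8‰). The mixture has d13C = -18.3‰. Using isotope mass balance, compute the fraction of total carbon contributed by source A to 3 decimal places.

0.230

δ_mix = f_A·δ_A + (1 − f_A)·δ_B  ⇒  f_A = (δ_mix − δ_B)/(δ_A − δ_B)
f_A = (-18.3 − (-10.8)) / (-43.4 − (-10.8))
f_A = -7.5 / -32.6 = 0.2301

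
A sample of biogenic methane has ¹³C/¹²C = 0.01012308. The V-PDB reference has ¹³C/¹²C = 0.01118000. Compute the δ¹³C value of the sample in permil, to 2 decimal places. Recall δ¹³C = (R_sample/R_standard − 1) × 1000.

δ¹³C = (R_sample / R_standard − 1) × 1000
R_sample / R_standard = 0.01012308 / 0.01118000 = 0.905463
δ¹³C = (0.905463 − 1) × 1000 = -94.537 permil

-94.54 permil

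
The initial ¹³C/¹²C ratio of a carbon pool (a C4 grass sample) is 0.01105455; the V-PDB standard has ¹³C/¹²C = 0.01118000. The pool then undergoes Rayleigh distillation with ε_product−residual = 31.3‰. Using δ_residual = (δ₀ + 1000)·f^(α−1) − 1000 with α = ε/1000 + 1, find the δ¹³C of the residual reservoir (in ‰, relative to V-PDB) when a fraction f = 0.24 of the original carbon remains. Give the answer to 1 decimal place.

δ₀ = (0.01105455/0.01118000 − 1)×1000 = (0.988779 − 1)×1000 = -11.221‰
α − 1 = ε/1000 = 0.0313
f^(α−1) = 0.24^(0.0313) = 0.956314
δ_res = (-11.221 + 1000) × 0.956314 − 1000 = 945.583 − 1000 = -54.42‰

-54.4‰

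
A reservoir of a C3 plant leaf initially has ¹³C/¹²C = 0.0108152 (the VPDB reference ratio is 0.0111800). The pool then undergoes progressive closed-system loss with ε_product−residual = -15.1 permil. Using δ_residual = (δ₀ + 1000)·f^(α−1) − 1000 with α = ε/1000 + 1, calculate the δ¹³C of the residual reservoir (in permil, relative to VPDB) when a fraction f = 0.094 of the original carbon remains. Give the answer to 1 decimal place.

2.5 permil

δ₀ = (0.0108152/0.0111800 − 1)×1000 = (0.967370 − 1)×1000 = -32.630 permil
α − 1 = ε/1000 = -0.0151
f^(α−1) = 0.094^(-0.0151) = 1.036348
δ_res = (-32.630 + 1000) × 1.036348 − 1000 = 1002.533 − 1000 = 2.53 permil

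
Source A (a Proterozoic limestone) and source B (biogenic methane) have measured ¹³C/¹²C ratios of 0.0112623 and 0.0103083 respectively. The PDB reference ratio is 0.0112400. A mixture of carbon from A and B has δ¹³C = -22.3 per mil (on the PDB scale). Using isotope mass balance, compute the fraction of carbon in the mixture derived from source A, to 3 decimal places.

δ_A = (0.0112623/0.0112400 − 1)×1000 = (1.001984 − 1)×1000 = 1.984 per mil
δ_B = (0.0103083/0.0112400 − 1)×1000 = (0.917109 − 1)×1000 = -82.891 per mil
f_A = (δ_mix − δ_B)/(δ_A − δ_B) = (-22.3 − (-82.891))/(1.984 − (-82.891))
f_A = 60.591 / 84.875 = 0.7139

0.714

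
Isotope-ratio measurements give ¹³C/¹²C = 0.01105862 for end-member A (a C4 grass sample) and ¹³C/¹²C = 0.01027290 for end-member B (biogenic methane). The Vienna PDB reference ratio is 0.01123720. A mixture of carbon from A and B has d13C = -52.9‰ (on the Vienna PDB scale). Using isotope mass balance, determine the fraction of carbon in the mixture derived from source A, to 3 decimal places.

δ_A = (0.01105862/0.01123720 − 1)×1000 = (0.984108 − 1)×1000 = -15.892‰
δ_B = (0.01027290/0.01123720 − 1)×1000 = (0.914187 − 1)×1000 = -85.813‰
f_A = (δ_mix − δ_B)/(δ_A − δ_B) = (-52.9 − (-85.813))/(-15.892 − (-85.813))
f_A = 32.913 / 69.921 = 0.4707

0.471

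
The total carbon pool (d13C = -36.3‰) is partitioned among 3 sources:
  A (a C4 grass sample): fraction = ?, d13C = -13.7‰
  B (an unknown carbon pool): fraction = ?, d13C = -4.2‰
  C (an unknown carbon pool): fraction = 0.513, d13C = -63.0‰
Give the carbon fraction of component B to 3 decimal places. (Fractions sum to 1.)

Let f_B and f_A be the unknown fractions; fractions sum to 1 so f_B + f_A = 0.487.
Mass balance: Σ fᵢ·δᵢ = δ_bulk ⇒ f_B·(-4.2) + f_A·(-13.7) = -36.3 − (-32.319) = -3.981
Substitute f_A = 0.487 − f_B:
f_B·(-4.2 − -13.7) = -3.981 − 0.487×(-13.7) = 2.691
f_B = 2.691 / 9.5 = 0.2833

0.283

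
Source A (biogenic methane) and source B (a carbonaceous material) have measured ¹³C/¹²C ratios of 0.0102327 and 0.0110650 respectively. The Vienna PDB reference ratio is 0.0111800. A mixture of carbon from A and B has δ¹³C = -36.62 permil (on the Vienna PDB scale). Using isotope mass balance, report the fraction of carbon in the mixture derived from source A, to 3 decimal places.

δ_A = (0.0102327/0.0111800 − 1)×1000 = (0.915268 − 1)×1000 = -84.732 permil
δ_B = (0.0110650/0.0111800 − 1)×1000 = (0.989714 − 1)×1000 = -10.286 permil
f_A = (δ_mix − δ_B)/(δ_A − δ_B) = (-36.62 − (-10.286))/(-84.732 − (-10.286))
f_A = -26.334 / -74.445 = 0.3537

0.354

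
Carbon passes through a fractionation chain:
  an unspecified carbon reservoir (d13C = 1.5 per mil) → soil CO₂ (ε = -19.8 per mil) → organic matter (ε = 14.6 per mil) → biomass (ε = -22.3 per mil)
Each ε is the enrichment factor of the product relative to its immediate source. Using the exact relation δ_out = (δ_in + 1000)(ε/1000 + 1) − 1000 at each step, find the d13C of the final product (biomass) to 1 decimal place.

-26.2 per mil

step 1: δ = (1.50 + 1000)·(-19.8/1000 + 1) − 1000 = -18.33 per mil
step 2: δ = (-18.33 + 1000)·(14.6/1000 + 1) − 1000 = -4.00 per mil
step 3: δ = (-4.00 + 1000)·(-22.3/1000 + 1) − 1000 = -26.21 per mil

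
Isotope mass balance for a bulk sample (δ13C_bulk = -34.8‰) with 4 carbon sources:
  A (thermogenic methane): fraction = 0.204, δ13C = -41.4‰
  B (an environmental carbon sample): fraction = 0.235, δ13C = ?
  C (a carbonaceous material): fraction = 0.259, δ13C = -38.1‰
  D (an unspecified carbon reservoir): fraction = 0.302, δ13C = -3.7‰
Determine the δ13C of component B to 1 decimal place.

Isotope mass balance: δ_bulk = Σ fᵢ·δᵢ.
-34.8 = 0.204×(-41.4) + 0.235×δ_B + 0.259×(-38.1) + 0.302×(-3.7)
0.235·δ_B = -34.8 − (-19.431) = -15.369
δ_B = -15.369 / 0.235 = -65.40‰

-65.4‰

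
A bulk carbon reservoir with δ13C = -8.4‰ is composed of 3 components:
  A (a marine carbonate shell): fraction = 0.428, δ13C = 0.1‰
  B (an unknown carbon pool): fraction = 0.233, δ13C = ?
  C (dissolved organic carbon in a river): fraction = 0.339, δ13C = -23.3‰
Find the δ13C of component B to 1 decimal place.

Isotope mass balance: δ_bulk = Σ fᵢ·δᵢ.
-8.4 = 0.428×(0.1) + 0.233×δ_B + 0.339×(-23.3)
0.233·δ_B = -8.4 − (-7.856) = -0.544
δ_B = -0.544 / 0.233 = -2.34‰

-2.3‰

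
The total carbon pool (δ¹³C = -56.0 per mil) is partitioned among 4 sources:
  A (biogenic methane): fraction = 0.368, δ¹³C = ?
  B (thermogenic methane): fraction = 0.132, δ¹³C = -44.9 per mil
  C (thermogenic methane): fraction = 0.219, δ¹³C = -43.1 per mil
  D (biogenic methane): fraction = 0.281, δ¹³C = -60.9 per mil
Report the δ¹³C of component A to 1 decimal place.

-63.9 per mil

Isotope mass balance: δ_bulk = Σ fᵢ·δᵢ.
-56.0 = 0.368×δ_A + 0.132×(-44.9) + 0.219×(-43.1) + 0.281×(-60.9)
0.368·δ_A = -56.0 − (-32.479) = -23.521
δ_A = -23.521 / 0.368 = -63.92 per mil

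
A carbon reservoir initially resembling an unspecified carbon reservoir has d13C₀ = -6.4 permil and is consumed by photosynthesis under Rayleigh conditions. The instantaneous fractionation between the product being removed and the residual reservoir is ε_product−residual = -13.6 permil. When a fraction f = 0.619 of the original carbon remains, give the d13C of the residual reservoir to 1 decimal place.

0.1 permil

Rayleigh residual: δ_res = (δ₀ + 1000)·f^(α−1) − 1000
α = ε/1000 + 1 = 0.98640, so α − 1 = -0.01360
f^(α−1) = 0.619^(-0.01360) = 1.006545
δ_res = (-6.4 + 1000) × 1.006545 − 1000 = 1000.103 − 1000 = 0.10 permil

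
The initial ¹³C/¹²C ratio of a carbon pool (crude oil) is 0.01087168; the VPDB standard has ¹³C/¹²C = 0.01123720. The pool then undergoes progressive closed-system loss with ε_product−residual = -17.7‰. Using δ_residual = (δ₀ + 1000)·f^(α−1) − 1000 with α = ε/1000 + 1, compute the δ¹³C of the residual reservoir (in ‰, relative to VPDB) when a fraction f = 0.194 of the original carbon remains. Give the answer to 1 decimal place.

-4.0‰

δ₀ = (0.01087168/0.01123720 − 1)×1000 = (0.967472 − 1)×1000 = -32.528‰
α − 1 = ε/1000 = -0.0177
f^(α−1) = 0.194^(-0.0177) = 1.029452
δ_res = (-32.528 + 1000) × 1.029452 − 1000 = 995.966 − 1000 = -4.03‰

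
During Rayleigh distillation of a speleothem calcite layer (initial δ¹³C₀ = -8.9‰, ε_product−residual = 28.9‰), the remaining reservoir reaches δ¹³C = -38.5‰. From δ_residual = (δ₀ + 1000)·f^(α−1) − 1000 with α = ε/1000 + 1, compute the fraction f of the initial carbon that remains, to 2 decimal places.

α − 1 = ε/1000 = 0.0289
(δ_res + 1000)/(δ₀ + 1000) = (-38.5 + 1000)/(-8.9 + 1000) = 961.5/991.1 = 0.970134
f = 0.970134^(1/0.0289) = exp(ln(0.970134)/0.0289) = exp(-0.03032/0.0289)
f = exp(-1.0492) = 0.3502

0.35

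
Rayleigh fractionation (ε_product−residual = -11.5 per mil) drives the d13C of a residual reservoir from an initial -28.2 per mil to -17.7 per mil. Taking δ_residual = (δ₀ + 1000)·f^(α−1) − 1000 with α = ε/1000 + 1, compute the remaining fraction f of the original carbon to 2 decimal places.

α − 1 = ε/1000 = -0.0115
(δ_res + 1000)/(δ₀ + 1000) = (-17.7 + 1000)/(-28.2 + 1000) = 982.3/971.8 = 1.010805
f = 1.010805^(1/-0.0115) = exp(ln(1.010805)/-0.0115) = exp(0.01075/-0.0115)
f = exp(-0.9345) = 0.3928

0.39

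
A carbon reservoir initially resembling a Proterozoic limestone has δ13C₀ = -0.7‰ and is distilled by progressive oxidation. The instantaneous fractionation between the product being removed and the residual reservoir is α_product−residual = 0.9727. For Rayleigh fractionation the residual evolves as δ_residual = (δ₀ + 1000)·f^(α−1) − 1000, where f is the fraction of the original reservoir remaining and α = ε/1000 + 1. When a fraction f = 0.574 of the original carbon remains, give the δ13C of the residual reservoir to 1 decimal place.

14.6‰

Rayleigh residual: δ_res = (δ₀ + 1000)·f^(α−1) − 1000
α − 1 = -0.02730
f^(α−1) = 0.574^(-0.02730) = 1.015270
δ_res = (-0.7 + 1000) × 1.015270 − 1000 = 1014.560 − 1000 = 14.56‰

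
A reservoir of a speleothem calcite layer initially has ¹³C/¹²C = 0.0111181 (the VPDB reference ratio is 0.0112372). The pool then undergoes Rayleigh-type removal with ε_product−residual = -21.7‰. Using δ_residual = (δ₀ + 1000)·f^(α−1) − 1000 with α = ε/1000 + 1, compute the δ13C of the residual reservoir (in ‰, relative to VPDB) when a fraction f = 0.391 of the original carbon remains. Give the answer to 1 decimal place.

9.8‰

δ₀ = (0.0111181/0.0112372 − 1)×1000 = (0.989401 − 1)×1000 = -10.599‰
α − 1 = ε/1000 = -0.0217
f^(α−1) = 0.391^(-0.0217) = 1.020586
δ_res = (-10.599 + 1000) × 1.020586 − 1000 = 1009.769 − 1000 = 9.77‰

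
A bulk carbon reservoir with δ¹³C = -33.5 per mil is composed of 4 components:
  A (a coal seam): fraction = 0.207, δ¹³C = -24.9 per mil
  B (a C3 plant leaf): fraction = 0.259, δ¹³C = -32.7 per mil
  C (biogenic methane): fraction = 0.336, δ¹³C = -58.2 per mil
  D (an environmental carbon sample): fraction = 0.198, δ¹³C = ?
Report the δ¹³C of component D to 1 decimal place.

Isotope mass balance: δ_bulk = Σ fᵢ·δᵢ.
-33.5 = 0.207×(-24.9) + 0.259×(-32.7) + 0.336×(-58.2) + 0.198×δ_D
0.198·δ_D = -33.5 − (-33.179) = -0.321
δ_D = -0.321 / 0.198 = -1.62 per mil

-1.6 per mil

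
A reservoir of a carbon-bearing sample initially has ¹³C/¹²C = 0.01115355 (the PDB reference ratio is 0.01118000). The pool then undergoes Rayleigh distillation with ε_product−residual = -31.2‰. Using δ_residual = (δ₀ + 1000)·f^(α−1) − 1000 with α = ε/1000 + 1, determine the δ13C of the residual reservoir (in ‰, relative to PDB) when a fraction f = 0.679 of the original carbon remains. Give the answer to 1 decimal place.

9.8‰

δ₀ = (0.01115355/0.01118000 − 1)×1000 = (0.997634 − 1)×1000 = -2.366‰
α − 1 = ε/1000 = -0.0312
f^(α−1) = 0.679^(-0.0312) = 1.012152
δ_res = (-2.366 + 1000) × 1.012152 − 1000 = 1009.757 − 1000 = 9.76‰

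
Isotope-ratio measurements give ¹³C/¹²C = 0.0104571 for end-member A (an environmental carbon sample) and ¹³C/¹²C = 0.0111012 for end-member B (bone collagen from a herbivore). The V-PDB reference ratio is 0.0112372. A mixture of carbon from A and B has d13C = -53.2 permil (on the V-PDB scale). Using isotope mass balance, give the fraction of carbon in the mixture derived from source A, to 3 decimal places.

0.717

δ_A = (0.0104571/0.0112372 − 1)×1000 = (0.930579 − 1)×1000 = -69.421 permil
δ_B = (0.0111012/0.0112372 − 1)×1000 = (0.987897 − 1)×1000 = -12.103 permil
f_A = (δ_mix − δ_B)/(δ_A − δ_B) = (-53.2 − (-12.103))/(-69.421 − (-12.103))
f_A = -41.097 / -57.319 = 0.7170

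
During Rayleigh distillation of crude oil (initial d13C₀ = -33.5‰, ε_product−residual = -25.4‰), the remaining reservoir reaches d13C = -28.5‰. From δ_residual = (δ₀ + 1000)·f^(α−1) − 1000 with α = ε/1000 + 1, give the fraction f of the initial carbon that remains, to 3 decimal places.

α − 1 = ε/1000 = -0.0254
(δ_res + 1000)/(δ₀ + 1000) = (-28.5 + 1000)/(-33.5 + 1000) = 971.5/966.5 = 1.005173
f = 1.005173^(1/-0.0254) = exp(ln(1.005173)/-0.0254) = exp(0.00516/-0.0254)
f = exp(-0.2031) = 0.8162

0.816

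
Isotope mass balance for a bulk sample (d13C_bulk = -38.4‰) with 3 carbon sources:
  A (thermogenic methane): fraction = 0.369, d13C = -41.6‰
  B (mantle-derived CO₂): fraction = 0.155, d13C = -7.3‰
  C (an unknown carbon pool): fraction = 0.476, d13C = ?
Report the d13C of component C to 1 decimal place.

Isotope mass balance: δ_bulk = Σ fᵢ·δᵢ.
-38.4 = 0.369×(-41.6) + 0.155×(-7.3) + 0.476×δ_C
0.476·δ_C = -38.4 − (-16.482) = -21.918
δ_C = -21.918 / 0.476 = -46.05‰

-46.0‰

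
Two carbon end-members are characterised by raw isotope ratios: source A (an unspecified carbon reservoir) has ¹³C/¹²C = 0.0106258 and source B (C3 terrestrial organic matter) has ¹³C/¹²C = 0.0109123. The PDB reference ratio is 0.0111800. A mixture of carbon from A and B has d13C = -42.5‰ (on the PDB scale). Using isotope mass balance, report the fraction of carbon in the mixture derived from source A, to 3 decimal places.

0.724

δ_A = (0.0106258/0.0111800 − 1)×1000 = (0.950429 − 1)×1000 = -49.571‰
δ_B = (0.0109123/0.0111800 − 1)×1000 = (0.976055 − 1)×1000 = -23.945‰
f_A = (δ_mix − δ_B)/(δ_A − δ_B) = (-42.5 − (-23.945))/(-49.571 − (-23.945))
f_A = -18.555 / -25.626 = 0.7241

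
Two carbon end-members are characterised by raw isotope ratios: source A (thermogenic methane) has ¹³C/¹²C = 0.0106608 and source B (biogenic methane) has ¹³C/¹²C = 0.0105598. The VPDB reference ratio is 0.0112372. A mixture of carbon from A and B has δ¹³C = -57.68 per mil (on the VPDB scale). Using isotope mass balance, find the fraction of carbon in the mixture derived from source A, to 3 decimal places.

0.289

δ_A = (0.0106608/0.0112372 − 1)×1000 = (0.948706 − 1)×1000 = -51.294 per mil
δ_B = (0.0105598/0.0112372 − 1)×1000 = (0.939718 − 1)×1000 = -60.282 per mil
f_A = (δ_mix − δ_B)/(δ_A − δ_B) = (-57.68 − (-60.282))/(-51.294 − (-60.282))
f_A = 2.602 / 8.988 = 0.2895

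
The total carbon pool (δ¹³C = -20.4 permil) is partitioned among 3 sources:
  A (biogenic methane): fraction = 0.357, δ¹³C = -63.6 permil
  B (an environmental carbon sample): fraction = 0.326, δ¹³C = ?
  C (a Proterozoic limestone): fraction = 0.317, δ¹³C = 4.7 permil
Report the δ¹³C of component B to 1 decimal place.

2.5 permil

Isotope mass balance: δ_bulk = Σ fᵢ·δᵢ.
-20.4 = 0.357×(-63.6) + 0.326×δ_B + 0.317×(4.7)
0.326·δ_B = -20.4 − (-21.215) = 0.815
δ_B = 0.815 / 0.326 = 2.50 permil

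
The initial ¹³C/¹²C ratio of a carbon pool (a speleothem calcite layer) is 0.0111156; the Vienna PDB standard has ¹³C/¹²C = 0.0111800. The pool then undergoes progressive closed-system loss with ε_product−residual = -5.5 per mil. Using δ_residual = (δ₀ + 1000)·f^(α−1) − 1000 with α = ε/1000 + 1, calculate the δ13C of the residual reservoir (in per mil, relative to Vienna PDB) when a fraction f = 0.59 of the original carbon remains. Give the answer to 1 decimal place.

-2.9 per mil

δ₀ = (0.0111156/0.0111800 − 1)×1000 = (0.994240 − 1)×1000 = -5.760 per mil
α − 1 = ε/1000 = -0.0055
f^(α−1) = 0.59^(-0.0055) = 1.002906
δ_res = (-5.760 + 1000) × 1.002906 − 1000 = 997.129 − 1000 = -2.87 per mil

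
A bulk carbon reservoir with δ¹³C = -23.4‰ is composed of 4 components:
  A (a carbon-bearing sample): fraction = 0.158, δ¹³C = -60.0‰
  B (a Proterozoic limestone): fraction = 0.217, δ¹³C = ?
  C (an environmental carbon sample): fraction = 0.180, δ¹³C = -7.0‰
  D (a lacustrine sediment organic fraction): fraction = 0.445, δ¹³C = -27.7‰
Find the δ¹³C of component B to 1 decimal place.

Isotope mass balance: δ_bulk = Σ fᵢ·δᵢ.
-23.4 = 0.158×(-60.0) + 0.217×δ_B + 0.180×(-7.0) + 0.445×(-27.7)
0.217·δ_B = -23.4 − (-23.067) = -0.333
δ_B = -0.333 / 0.217 = -1.54‰

-1.5‰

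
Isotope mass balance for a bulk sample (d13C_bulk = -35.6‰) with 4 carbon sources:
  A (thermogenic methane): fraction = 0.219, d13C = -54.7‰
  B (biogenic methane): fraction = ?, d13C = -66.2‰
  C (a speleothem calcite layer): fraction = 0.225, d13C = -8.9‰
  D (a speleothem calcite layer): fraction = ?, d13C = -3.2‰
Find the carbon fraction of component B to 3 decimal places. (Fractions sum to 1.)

Let f_B and f_D be the unknown fractions; fractions sum to 1 so f_B + f_D = 0.556.
Mass balance: Σ fᵢ·δᵢ = δ_bulk ⇒ f_B·(-66.2) + f_D·(-3.2) = -35.6 − (-13.982) = -21.618
Substitute f_D = 0.556 − f_B:
f_B·(-66.2 − -3.2) = -21.618 − 0.556×(-3.2) = -19.839
f_B = -19.839 / -63.0 = 0.3149

0.315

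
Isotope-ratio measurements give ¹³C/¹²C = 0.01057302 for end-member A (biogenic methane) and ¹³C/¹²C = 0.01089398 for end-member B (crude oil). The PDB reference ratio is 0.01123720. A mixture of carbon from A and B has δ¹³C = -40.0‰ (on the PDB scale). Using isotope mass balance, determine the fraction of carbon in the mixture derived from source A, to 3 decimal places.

δ_A = (0.01057302/0.01123720 − 1)×1000 = (0.940895 − 1)×1000 = -59.105‰
δ_B = (0.01089398/0.01123720 − 1)×1000 = (0.969457 − 1)×1000 = -30.543‰
f_A = (δ_mix − δ_B)/(δ_A − δ_B) = (-40.0 − (-30.543))/(-59.105 − (-30.543))
f_A = -9.457 / -28.562 = 0.3311

0.331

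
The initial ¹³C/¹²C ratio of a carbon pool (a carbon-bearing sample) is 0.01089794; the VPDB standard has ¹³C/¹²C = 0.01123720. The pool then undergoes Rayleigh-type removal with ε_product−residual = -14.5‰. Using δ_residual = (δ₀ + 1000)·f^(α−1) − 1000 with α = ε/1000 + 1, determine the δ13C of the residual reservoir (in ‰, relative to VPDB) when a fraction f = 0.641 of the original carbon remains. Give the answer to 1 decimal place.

δ₀ = (0.01089794/0.01123720 − 1)×1000 = (0.969809 − 1)×1000 = -30.191‰
α − 1 = ε/1000 = -0.0145
f^(α−1) = 0.641^(-0.0145) = 1.006469
δ_res = (-30.191 + 1000) × 1.006469 − 1000 = 976.083 − 1000 = -23.92‰

-23.9‰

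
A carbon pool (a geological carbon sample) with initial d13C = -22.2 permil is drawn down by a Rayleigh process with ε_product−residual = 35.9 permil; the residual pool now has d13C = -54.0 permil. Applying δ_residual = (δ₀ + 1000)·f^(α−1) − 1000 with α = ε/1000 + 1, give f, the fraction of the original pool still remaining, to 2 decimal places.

α − 1 = ε/1000 = 0.0359
(δ_res + 1000)/(δ₀ + 1000) = (-54.0 + 1000)/(-22.2 + 1000) = 946.0/977.8 = 0.967478
f = 0.967478^(1/0.0359) = exp(ln(0.967478)/0.0359) = exp(-0.03306/0.0359)
f = exp(-0.9210) = 0.3981

0.40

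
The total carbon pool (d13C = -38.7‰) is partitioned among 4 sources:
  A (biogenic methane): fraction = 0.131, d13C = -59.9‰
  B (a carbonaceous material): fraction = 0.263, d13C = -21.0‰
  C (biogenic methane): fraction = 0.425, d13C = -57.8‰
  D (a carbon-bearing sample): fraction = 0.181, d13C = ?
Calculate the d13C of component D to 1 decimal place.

Isotope mass balance: δ_bulk = Σ fᵢ·δᵢ.
-38.7 = 0.131×(-59.9) + 0.263×(-21.0) + 0.425×(-57.8) + 0.181×δ_D
0.181·δ_D = -38.7 − (-37.935) = -0.765
δ_D = -0.765 / 0.181 = -4.23‰

-4.2‰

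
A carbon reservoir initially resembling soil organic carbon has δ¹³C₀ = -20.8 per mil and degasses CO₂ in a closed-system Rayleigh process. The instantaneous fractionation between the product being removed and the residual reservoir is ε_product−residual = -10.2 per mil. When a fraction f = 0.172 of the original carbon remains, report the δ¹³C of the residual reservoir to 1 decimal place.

Rayleigh residual: δ_res = (δ₀ + 1000)·f^(α−1) − 1000
α = ε/1000 + 1 = 0.98980, so α − 1 = -0.01020
f^(α−1) = 0.172^(-0.01020) = 1.018117
δ_res = (-20.8 + 1000) × 1.018117 − 1000 = 996.940 − 1000 = -3.06 per mil

-3.1 per mil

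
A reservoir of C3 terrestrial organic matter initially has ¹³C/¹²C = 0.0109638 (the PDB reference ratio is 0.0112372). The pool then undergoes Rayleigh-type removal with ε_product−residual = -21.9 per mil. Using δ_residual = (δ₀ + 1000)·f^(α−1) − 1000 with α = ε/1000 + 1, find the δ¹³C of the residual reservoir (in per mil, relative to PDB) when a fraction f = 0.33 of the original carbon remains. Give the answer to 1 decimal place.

-0.4 per mil

δ₀ = (0.0109638/0.0112372 − 1)×1000 = (0.975670 − 1)×1000 = -24.330 per mil
α − 1 = ε/1000 = -0.0219
f^(α−1) = 0.33^(-0.0219) = 1.024577
δ_res = (-24.330 + 1000) × 1.024577 − 1000 = 999.649 − 1000 = -0.35 per mil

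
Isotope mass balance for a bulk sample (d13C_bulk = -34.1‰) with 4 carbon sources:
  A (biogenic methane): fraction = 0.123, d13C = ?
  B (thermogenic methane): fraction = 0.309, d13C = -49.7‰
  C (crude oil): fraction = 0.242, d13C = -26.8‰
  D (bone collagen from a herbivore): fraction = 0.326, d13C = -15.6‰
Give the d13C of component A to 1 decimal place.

Isotope mass balance: δ_bulk = Σ fᵢ·δᵢ.
-34.1 = 0.123×δ_A + 0.309×(-49.7) + 0.242×(-26.8) + 0.326×(-15.6)
0.123·δ_A = -34.1 − (-26.928) = -7.172
δ_A = -7.172 / 0.123 = -58.30‰

-58.3‰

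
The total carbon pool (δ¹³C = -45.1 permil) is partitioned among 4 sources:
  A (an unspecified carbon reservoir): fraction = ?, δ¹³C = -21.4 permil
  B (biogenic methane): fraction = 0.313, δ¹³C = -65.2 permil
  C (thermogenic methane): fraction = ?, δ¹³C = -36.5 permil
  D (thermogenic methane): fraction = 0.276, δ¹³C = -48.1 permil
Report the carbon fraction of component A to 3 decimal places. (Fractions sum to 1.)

Let f_A and f_C be the unknown fractions; fractions sum to 1 so f_A + f_C = 0.411.
Mass balance: Σ fᵢ·δᵢ = δ_bulk ⇒ f_A·(-21.4) + f_C·(-36.5) = -45.1 − (-33.683) = -11.417
Substitute f_C = 0.411 − f_A:
f_A·(-21.4 − -36.5) = -11.417 − 0.411×(-36.5) = 3.585
f_A = 3.585 / 15.1 = 0.2374

0.237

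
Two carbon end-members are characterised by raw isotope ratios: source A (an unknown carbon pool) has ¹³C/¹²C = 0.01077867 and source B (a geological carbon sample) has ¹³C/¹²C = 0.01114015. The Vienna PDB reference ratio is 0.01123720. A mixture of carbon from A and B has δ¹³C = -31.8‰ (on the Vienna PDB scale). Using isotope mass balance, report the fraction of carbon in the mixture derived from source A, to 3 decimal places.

δ_A = (0.01077867/0.01123720 − 1)×1000 = (0.959195 − 1)×1000 = -40.805‰
δ_B = (0.01114015/0.01123720 − 1)×1000 = (0.991364 − 1)×1000 = -8.636‰
f_A = (δ_mix − δ_B)/(δ_A − δ_B) = (-31.8 − (-8.636))/(-40.805 − (-8.636))
f_A = -23.164 / -32.168 = 0.7201

0.720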